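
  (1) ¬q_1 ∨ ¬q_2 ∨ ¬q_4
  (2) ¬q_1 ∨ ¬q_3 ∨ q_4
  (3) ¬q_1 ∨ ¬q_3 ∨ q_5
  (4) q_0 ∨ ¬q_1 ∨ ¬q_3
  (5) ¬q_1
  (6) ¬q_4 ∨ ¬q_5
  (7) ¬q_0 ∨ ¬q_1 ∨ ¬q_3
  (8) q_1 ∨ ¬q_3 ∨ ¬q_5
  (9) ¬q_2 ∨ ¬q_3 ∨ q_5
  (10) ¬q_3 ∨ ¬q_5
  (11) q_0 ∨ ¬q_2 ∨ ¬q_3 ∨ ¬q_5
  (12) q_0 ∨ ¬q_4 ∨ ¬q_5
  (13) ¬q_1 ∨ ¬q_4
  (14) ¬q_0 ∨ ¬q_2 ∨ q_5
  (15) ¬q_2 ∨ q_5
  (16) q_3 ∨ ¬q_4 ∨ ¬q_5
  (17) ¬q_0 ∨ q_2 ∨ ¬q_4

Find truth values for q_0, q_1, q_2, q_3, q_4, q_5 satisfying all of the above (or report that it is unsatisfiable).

Unit clause (¬q_1) forces q_1 = False.
Set q_0 = True.
Set q_2 = False.
  then (¬q_0 ∨ q_2 ∨ ¬q_4) forces q_4 = False.
Set q_3 = False.
Set q_5 = True.
All clauses satisfied.

q_0: True, q_1: False, q_2: False, q_3: False, q_4: False, q_5: True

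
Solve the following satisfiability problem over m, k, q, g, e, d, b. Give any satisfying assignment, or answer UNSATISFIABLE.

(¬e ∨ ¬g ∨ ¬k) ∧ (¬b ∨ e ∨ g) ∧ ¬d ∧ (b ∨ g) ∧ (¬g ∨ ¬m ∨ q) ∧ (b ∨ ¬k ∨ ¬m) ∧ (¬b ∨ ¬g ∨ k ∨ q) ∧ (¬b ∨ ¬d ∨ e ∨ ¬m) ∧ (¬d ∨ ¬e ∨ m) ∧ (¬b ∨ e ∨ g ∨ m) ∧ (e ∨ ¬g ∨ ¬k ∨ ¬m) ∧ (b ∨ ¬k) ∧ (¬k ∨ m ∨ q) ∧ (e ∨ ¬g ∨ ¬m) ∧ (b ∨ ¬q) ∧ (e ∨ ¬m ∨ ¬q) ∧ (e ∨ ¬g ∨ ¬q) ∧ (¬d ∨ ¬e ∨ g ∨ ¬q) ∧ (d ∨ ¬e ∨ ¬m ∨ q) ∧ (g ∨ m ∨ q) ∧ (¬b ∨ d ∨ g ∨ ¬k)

m = False; k = False; q = True; g = False; e = True; d = False; b = True

Unit clause (¬d) forces d = False.
Set m = False.
Try k = True:
  (b ∨ ¬k) forces b = True.
  (¬k ∨ m ∨ q) forces q = True.
  (¬b ∨ d ∨ g ∨ ¬k) forces g = True.
  (¬e ∨ ¬g ∨ ¬k) forces e = False.
  clause (e ∨ ¬g ∨ ¬q) is falsified — backtrack.
So k = False.
Set q = True.
  then (b ∨ ¬q) forces b = True.
Set g = False.
  then (¬b ∨ e ∨ g) forces e = True.
All clauses satisfied.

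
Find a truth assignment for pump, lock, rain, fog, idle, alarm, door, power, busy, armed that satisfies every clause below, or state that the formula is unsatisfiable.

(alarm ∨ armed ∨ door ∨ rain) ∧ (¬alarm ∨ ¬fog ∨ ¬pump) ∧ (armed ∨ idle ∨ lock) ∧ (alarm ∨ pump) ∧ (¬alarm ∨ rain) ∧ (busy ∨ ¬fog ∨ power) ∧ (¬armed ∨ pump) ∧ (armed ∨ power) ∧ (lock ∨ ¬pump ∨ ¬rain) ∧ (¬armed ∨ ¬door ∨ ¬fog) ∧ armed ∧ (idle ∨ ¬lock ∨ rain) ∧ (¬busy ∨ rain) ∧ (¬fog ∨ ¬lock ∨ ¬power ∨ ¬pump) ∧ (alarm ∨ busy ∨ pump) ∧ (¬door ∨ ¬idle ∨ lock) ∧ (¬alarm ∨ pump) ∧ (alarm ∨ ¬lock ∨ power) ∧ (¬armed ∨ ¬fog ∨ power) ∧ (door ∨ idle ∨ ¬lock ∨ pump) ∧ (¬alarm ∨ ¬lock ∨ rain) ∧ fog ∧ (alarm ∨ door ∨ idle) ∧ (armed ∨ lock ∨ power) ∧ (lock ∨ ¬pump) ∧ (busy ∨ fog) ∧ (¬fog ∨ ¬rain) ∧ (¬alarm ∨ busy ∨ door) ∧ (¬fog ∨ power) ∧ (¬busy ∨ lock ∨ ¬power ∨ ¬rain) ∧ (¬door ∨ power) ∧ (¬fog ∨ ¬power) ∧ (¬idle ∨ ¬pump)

Unsatisfiable

Case fog = True:
  (armed) forces armed = True.
  (¬armed ∨ pump) forces pump = True.
  (¬alarm ∨ ¬fog ∨ ¬pump) forces alarm = False.
  (¬armed ∨ ¬door ∨ ¬fog) forces door = False.
  (¬armed ∨ ¬fog ∨ power) forces power = True.
  Clause (¬fog ∨ ¬power) is falsified — contradiction.
Case fog = False:
  Clause (fog) is falsified — contradiction.
Both cases fail, so the formula is unsatisfiable.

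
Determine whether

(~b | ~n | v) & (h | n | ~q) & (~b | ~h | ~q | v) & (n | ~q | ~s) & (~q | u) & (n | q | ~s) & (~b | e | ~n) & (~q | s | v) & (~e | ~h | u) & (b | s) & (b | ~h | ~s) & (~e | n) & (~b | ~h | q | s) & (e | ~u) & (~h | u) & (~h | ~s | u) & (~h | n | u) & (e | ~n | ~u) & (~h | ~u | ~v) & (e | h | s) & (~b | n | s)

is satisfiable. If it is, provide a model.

Set e = True.
  then (~e | n) forces n = True.
Try h = True:
  (~e | ~h | u) forces u = True.
  (~h | ~u | ~v) forces v = False.
  (~b | ~n | v) forces b = False.
  (b | s) forces s = True.
  clause (b | ~h | ~s) is falsified — backtrack.
So h = False.
Set b = True.
  then (~b | ~n | v) forces v = True.
Set u = False.
  then (~q | u) forces q = False.
Set s = False.
All clauses satisfied.

e=T; h=F; b=T; u=F; v=T; q=F; s=F; n=T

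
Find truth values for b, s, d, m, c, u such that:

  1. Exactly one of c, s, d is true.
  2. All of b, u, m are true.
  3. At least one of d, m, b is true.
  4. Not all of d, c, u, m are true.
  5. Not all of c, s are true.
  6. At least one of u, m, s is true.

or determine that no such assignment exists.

b=T, s=T, d=F, m=T, c=F, u=T

  (1) {c, s, d}: 1 true — exactly one ✓
  (2) {b, u, m}: all 3 true ✓
  (3) {d, m, b}: 2 true — at least one ✓
  (4) {d, c, u, m}: 2/4 true — not all ✓
  (5) {c, s}: 1/2 true — not all ✓
  (6) {u, m, s}: 3 true — at least one ✓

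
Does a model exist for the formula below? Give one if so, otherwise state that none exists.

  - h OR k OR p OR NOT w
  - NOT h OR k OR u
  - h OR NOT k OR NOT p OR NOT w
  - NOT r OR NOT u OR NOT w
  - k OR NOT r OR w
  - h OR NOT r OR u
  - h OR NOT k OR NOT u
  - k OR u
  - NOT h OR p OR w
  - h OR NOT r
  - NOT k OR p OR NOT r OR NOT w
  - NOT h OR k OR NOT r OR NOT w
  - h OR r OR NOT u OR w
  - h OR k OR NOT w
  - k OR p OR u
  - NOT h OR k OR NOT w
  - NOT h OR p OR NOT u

Set p = True.
Set w = True.
Try h = False:
  (h OR NOT k OR NOT p OR NOT w) forces k = False.
  clause (h OR k OR NOT w) is falsified — backtrack.
So h = True.
  then (NOT h OR k OR NOT w) forces k = True.
Set r = True.
  then (NOT r OR NOT u OR NOT w) forces u = False.
All clauses satisfied.

p=T, w=T, h=T, k=T, r=T, u=F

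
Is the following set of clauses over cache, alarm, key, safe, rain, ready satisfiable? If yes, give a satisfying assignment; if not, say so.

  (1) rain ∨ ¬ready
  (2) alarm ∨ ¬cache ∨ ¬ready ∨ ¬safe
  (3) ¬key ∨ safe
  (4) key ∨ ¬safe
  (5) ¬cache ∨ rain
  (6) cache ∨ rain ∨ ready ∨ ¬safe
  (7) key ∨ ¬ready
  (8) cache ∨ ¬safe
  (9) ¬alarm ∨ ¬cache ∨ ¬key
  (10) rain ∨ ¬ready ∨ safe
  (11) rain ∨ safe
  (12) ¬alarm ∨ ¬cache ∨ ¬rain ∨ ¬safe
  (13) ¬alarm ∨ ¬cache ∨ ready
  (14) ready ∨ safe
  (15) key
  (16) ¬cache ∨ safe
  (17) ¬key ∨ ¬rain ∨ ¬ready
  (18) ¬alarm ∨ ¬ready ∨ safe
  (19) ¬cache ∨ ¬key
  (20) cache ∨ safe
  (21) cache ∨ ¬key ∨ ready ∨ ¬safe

Case key = True:
  (¬key ∨ safe) forces safe = True.
  (cache ∨ ¬safe) forces cache = True.
  Clause (¬cache ∨ ¬key) is falsified — contradiction.
Case key = False:
  Clause (key) is falsified — contradiction.
Both cases fail, so the formula is unsatisfiable.

The formula is unsatisfiable.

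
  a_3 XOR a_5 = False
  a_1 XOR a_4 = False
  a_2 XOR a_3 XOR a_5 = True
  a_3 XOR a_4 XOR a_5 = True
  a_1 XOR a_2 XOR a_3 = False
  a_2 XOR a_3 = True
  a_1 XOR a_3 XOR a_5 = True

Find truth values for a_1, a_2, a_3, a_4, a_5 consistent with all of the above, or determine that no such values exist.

a_1 = True, a_2 = True, a_3 = False, a_4 = True, a_5 = False

a_3 XOR a_5 = F XOR F = False ✓
a_1 XOR a_4 = T XOR T = False ✓
a_2 XOR a_3 XOR a_5 = T XOR F XOR F = True ✓
a_3 XOR a_4 XOR a_5 = F XOR T XOR F = True ✓
a_1 XOR a_2 XOR a_3 = T XOR T XOR F = False ✓
a_2 XOR a_3 = T XOR F = True ✓
a_1 XOR a_3 XOR a_5 = T XOR F XOR F = True ✓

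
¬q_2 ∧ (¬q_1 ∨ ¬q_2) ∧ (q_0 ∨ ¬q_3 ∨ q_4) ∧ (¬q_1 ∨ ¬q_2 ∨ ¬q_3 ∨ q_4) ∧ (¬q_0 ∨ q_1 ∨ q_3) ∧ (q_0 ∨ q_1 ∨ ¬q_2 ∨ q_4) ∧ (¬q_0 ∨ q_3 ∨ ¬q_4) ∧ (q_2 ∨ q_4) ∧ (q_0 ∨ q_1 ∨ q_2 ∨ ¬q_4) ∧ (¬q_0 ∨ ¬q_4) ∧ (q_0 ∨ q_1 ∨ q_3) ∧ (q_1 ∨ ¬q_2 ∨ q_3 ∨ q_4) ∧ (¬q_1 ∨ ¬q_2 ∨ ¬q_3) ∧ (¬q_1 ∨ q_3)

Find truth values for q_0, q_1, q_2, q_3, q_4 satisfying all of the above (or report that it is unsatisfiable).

q_0=F, q_1=T, q_2=F, q_3=T, q_4=T

Unit clause (¬q_2) forces q_2 = False.
In (q_2 ∨ q_4) only q_4 is left, so q_4 = True.
In (¬q_0 ∨ ¬q_4) only ¬q_0 is left, so q_0 = False.
In (q_0 ∨ q_1 ∨ q_2 ∨ ¬q_4) only q_1 is left, so q_1 = True.
In (¬q_1 ∨ q_3) only q_3 is left, so q_3 = True.
All clauses satisfied.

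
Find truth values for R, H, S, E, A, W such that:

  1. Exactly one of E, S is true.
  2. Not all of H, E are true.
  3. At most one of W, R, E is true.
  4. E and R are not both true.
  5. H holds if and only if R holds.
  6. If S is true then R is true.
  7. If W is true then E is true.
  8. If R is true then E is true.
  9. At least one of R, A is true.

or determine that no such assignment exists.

R = False, H = False, S = False, E = True, A = True, W = False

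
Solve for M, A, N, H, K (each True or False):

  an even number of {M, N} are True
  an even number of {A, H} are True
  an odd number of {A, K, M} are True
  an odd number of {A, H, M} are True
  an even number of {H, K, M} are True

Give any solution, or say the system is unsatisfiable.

Unsatisfiable — no assignment works.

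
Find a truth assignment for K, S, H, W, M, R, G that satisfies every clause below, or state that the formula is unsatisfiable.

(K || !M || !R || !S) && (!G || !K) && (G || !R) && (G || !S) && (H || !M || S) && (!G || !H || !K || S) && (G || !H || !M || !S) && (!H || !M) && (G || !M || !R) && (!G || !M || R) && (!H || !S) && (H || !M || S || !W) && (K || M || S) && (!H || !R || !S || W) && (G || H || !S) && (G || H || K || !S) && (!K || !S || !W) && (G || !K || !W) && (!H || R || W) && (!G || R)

Set K = False.
Try S = False:
  (K || M || S) forces M = True.
  (H || !M || S) forces H = True.
  clause (!H || !M) is falsified — backtrack.
So S = True.
  then (G || !S) forces G = True.
  then (!H || !S) forces H = False.
  then (!G || R) forces R = True.
  then (K || !M || !R || !S) forces M = False.
Set W = True.
All clauses satisfied.

K=F, S=T, H=F, W=T, M=F, R=T, G=T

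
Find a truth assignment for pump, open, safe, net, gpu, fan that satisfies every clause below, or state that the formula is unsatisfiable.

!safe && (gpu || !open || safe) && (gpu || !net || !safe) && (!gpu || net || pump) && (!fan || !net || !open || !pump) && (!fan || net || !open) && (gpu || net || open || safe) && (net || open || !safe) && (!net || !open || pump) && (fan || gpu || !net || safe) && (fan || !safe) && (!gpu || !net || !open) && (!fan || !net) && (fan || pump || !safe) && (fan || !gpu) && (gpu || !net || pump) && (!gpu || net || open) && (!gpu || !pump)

No satisfying assignment exists.

Case gpu = True:
  (!safe) forces safe = False.
  (fan || !gpu) forces fan = True.
  (!fan || !net) forces net = False.
  (!gpu || net || pump) forces pump = True.
  Clause (!gpu || !pump) is falsified — contradiction.
Case gpu = False:
  (!safe) forces safe = False.
  (gpu || !open || safe) forces open = False.
  (gpu || net || open || safe) forces net = True.
  (fan || gpu || !net || safe) forces fan = True.
  Clause (!fan || !net) is falsified — contradiction.
Both cases fail, so the formula is unsatisfiable.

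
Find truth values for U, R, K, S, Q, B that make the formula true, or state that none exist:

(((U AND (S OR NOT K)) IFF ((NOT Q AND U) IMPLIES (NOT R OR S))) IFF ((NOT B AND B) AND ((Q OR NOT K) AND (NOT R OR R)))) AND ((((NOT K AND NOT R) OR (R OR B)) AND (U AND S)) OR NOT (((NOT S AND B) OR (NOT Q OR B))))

U = False; R = False; K = True; S = True; Q = True; B = False

  ((U AND (S OR NOT K)) IFF ((NOT Q AND U) IMPLIES (NOT R OR S))) IFF ((NOT B AND B) AND ((Q OR NOT K) AND (NOT R OR R))) = True
    (U AND (S OR NOT K)) IFF ((NOT Q AND U) IMPLIES (NOT R OR S)) = False
      U AND (S OR NOT K) = False
        S OR NOT K = True
          NOT K = False
      (NOT Q AND U) IMPLIES (NOT R OR S) = True
        NOT Q AND U = False
          NOT Q = False
        NOT R OR S = True
          NOT R = True
    (NOT B AND B) AND ((Q OR NOT K) AND (NOT R OR R)) = False
      NOT B AND B = False
        NOT B = True
      (Q OR NOT K) AND (NOT R OR R) = True
        Q OR NOT K = True
          NOT K = False
        NOT R OR R = True
          NOT R = True
  (((NOT K AND NOT R) OR (R OR B)) AND (U AND S)) OR NOT (((NOT S AND B) OR (NOT Q OR B))) = True
    ((NOT K AND NOT R) OR (R OR B)) AND (U AND S) = False
      (NOT K AND NOT R) OR (R OR B) = False
        NOT K AND NOT R = False
          NOT K = False
          NOT R = True
        R OR B = False
      U AND S = False
    NOT (((NOT S AND B) OR (NOT Q OR B))) = True
      (NOT S AND B) OR (NOT Q OR B) = False
        NOT S AND B = False
          NOT S = False
        NOT Q OR B = False
          NOT Q = False
Both conjuncts True, so the formula holds.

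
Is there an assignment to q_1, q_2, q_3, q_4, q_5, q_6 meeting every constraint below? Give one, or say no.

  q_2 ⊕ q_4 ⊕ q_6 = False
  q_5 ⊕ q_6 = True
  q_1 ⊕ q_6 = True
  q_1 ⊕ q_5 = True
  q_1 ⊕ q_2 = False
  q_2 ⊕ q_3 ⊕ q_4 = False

UNSATISFIABLE

Adding constraints 2, 3, 4 mod 2: every variable appears an even number of times on the left, so the left side is 0.
But the right sides sum to 1 (mod 2). 0 ≠ 1 — the system is inconsistent.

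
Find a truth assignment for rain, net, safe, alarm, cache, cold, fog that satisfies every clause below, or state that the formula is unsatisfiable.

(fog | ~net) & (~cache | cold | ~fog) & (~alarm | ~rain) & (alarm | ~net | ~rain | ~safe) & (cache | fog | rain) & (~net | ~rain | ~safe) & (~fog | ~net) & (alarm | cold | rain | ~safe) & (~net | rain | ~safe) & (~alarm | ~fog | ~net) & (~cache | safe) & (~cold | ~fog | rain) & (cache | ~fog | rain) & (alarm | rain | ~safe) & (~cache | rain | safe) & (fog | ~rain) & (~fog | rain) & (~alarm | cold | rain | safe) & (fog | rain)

rain: True, net: False, safe: True, alarm: False, cache: False, cold: True, fog: True

Try rain = False:
  (~fog | rain) forces fog = False.
  clause (fog | rain) is falsified — backtrack.
So rain = True.
  then (~alarm | ~rain) forces alarm = False.
  then (fog | ~rain) forces fog = True.
  then (~fog | ~net) forces net = False.
Set safe = True.
Set cache = False.
Set cold = True.
All clauses satisfied.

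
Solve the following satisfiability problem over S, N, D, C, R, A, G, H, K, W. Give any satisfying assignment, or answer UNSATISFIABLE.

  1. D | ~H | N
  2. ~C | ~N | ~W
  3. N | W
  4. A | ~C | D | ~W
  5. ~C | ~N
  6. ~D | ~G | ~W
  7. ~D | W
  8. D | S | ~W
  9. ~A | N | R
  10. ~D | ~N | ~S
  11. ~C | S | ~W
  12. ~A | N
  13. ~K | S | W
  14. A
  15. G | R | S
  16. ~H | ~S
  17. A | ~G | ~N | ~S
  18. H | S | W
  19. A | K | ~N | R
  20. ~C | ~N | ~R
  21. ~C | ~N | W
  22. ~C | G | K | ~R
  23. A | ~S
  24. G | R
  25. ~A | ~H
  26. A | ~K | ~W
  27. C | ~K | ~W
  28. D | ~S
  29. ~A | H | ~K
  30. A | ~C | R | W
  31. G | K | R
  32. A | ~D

Unit clause (A) forces A = True.
In (~A | ~H) only ~H is left, so H = False.
In (~A | H | ~K) only ~K is left, so K = False.
In (~A | N) only N is left, so N = True.
In (~C | ~N) only ~C is left, so C = False.
Try S = True:
  (~D | ~N | ~S) forces D = False.
  clause (D | ~S) is falsified — backtrack.
So S = False.
  then (H | S | W) forces W = True.
  then (D | S | ~W) forces D = True.
  then (~D | ~G | ~W) forces G = False.
  then (G | R | S) forces R = True.
All clauses satisfied.

S: False; N: True; D: True; C: False; R: True; A: True; G: False; H: False; K: False; W: True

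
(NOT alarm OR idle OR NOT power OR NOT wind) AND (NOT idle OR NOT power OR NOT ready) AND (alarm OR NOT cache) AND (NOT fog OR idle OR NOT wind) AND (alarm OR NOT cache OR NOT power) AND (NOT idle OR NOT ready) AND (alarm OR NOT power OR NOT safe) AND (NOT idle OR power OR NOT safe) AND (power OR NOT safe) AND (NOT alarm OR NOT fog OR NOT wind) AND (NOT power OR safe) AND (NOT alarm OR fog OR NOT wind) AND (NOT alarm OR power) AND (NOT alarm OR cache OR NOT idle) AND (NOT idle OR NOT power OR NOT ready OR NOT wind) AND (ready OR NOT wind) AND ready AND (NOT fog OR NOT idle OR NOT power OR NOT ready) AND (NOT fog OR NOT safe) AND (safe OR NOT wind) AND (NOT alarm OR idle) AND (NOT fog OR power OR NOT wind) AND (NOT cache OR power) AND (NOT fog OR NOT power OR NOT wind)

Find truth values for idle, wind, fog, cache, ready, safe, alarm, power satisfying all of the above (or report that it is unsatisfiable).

idle: False, wind: False, fog: False, cache: False, ready: True, safe: False, alarm: False, power: False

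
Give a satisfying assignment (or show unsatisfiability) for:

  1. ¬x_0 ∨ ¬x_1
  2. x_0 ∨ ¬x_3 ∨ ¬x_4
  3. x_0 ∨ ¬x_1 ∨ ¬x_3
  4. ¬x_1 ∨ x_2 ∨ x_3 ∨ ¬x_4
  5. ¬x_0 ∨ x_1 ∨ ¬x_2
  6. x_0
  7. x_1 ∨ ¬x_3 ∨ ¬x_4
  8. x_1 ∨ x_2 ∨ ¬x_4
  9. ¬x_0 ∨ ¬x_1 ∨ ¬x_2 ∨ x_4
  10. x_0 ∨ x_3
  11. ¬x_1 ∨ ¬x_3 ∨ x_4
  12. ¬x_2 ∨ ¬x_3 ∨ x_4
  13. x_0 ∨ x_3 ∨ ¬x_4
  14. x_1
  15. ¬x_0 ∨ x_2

No satisfying assignment exists.

Case x_0 = True:
  (¬x_0 ∨ ¬x_1) forces x_1 = False.
  Clause (x_1) is falsified — contradiction.
Case x_0 = False:
  Clause (x_0) is falsified — contradiction.
Both cases fail, so the formula is unsatisfiable.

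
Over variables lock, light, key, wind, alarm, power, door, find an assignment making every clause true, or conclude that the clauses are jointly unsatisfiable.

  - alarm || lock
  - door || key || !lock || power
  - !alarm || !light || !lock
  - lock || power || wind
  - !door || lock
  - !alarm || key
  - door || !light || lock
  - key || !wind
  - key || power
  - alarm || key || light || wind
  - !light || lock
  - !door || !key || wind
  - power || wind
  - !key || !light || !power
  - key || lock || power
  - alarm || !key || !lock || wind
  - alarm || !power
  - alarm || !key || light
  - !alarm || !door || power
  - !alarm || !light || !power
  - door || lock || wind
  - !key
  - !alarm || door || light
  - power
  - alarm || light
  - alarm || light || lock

Unsatisfiable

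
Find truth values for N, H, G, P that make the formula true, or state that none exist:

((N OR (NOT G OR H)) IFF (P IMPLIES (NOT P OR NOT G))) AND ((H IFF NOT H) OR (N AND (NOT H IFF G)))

N: True; H: True; G: False; P: True

  (N OR (NOT G OR H)) IFF (P IMPLIES (NOT P OR NOT G)) = True
    N OR (NOT G OR H) = True
      NOT G OR H = True
        NOT G = True
    P IMPLIES (NOT P OR NOT G) = True
      NOT P OR NOT G = True
        NOT P = False
        NOT G = True
  (H IFF NOT H) OR (N AND (NOT H IFF G)) = True
    H IFF NOT H = False
      NOT H = False
    N AND (NOT H IFF G) = True
      NOT H IFF G = True
        NOT H = False
Both conjuncts True, so the formula holds.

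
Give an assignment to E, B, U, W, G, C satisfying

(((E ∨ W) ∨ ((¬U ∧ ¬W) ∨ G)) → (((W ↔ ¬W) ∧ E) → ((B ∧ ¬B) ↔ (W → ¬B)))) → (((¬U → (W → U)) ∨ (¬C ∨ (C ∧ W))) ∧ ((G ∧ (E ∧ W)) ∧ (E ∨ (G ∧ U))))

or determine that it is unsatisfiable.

E = True, B = False, U = True, W = True, G = True, C = True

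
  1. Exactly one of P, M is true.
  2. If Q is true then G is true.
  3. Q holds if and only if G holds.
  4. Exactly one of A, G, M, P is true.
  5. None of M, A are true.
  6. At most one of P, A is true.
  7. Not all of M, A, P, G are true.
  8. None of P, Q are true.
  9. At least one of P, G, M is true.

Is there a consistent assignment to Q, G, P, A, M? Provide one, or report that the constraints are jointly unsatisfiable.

Unsatisfiable — no assignment works.

Case P = True:
  Constraint (8) is violated (P=T) — contradiction.
Case P = False:
  (1) with P=F forces M = True.
  Constraint (5) is violated (M=T) — contradiction.
Both cases fail — unsatisfiable.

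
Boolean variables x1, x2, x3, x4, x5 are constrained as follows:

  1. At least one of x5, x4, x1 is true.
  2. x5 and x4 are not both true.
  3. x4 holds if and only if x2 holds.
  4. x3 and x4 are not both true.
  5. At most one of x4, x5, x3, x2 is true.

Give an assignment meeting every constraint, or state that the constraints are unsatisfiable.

x1 = True, x2 = False, x3 = True, x4 = False, x5 = False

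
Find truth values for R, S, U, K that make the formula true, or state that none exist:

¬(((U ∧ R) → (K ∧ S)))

R: True; S: False; U: True; K: False

  ¬(((U ∧ R) → (K ∧ S))) = True
    (U ∧ R) → (K ∧ S) = False
      U ∧ R = True
      K ∧ S = False
The formula evaluates to True.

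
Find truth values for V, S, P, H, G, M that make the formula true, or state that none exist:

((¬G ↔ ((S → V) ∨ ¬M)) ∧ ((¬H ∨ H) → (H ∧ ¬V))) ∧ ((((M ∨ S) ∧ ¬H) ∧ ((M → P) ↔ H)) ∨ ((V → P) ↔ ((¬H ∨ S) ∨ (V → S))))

V = False, S = True, P = False, H = True, G = True, M = True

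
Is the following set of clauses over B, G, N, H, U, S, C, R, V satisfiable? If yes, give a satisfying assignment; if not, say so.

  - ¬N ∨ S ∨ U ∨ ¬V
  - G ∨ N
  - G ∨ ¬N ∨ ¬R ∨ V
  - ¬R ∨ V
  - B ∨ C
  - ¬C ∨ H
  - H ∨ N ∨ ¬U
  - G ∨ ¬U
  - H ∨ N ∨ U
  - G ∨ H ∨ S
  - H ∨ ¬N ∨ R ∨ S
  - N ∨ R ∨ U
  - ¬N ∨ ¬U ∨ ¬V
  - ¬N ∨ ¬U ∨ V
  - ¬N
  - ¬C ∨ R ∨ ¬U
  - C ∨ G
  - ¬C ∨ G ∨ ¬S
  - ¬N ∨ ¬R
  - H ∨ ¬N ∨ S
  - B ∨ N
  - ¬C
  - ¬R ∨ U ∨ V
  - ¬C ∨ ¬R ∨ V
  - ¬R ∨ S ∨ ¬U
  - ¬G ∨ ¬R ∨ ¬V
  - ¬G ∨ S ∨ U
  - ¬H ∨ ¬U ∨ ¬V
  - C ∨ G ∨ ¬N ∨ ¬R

B = True, G = True, N = False, H = True, U = True, S = True, C = False, R = False, V = False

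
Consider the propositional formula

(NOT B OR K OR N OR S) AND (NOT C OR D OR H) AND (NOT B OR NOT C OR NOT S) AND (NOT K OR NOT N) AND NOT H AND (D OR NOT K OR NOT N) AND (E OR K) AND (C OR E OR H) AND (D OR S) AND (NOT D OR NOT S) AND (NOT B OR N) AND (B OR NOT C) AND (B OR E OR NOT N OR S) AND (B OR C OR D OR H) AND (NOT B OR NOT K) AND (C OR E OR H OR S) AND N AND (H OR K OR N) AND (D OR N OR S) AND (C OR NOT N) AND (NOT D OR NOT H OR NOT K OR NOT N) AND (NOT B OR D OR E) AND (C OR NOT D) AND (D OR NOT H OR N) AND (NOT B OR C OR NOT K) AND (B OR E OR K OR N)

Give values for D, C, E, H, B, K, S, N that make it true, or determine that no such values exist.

Unit clause (NOT H) forces H = False.
Unit clause (N) forces N = True.
In (C OR NOT N) only C is left, so C = True.
In (NOT C OR D OR H) only D is left, so D = True.
In (NOT K OR NOT N) only NOT K is left, so K = False.
In (E OR K) only E is left, so E = True.
In (NOT D OR NOT S) only NOT S is left, so S = False.
In (B OR NOT C) only B is left, so B = True.
All clauses satisfied.

D=T, C=T, E=T, H=F, B=T, K=F, S=F, N=T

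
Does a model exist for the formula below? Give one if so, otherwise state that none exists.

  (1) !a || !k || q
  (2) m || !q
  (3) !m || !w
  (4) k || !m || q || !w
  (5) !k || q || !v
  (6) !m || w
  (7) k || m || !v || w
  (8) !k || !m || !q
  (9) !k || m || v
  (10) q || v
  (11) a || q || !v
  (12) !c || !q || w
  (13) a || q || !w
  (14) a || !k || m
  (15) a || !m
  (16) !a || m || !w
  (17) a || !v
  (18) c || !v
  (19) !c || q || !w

UNSATISFIABLE

Case m = True:
  (!m || !w) forces w = False.
  Clause (!m || w) is falsified — contradiction.
Case m = False:
  (m || !q) forces q = False.
  (q || v) forces v = True.
  (!k || q || !v) forces k = False.
  (k || m || !v || w) forces w = True.
  (a || q || !v) forces a = True.
  Clause (!a || m || !w) is falsified — contradiction.
Both cases fail, so the formula is unsatisfiable.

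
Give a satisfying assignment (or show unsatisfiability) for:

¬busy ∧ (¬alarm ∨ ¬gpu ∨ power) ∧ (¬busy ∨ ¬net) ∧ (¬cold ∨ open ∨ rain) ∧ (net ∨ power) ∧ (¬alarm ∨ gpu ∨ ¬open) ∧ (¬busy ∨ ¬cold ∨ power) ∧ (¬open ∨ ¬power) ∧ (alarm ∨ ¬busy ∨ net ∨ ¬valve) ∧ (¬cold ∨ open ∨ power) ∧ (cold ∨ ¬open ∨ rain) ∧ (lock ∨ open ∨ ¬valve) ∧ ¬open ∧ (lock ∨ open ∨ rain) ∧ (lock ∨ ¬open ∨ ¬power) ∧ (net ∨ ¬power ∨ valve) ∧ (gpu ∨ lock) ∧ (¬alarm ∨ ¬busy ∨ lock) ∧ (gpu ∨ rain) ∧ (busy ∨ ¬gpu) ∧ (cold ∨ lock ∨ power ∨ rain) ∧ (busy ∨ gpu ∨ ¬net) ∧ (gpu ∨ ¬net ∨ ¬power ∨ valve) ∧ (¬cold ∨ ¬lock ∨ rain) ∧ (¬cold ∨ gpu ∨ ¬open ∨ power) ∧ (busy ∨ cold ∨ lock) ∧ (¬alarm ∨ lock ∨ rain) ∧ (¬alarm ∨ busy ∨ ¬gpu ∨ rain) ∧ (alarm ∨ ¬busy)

open = False, busy = False, net = False, valve = True, gpu = False, alarm = False, rain = True, power = True, lock = True, cold = False

Unit clause (¬busy) forces busy = False.
Unit clause (¬open) forces open = False.
In (busy ∨ ¬gpu) only ¬gpu is left, so gpu = False.
In (busy ∨ gpu ∨ ¬net) only ¬net is left, so net = False.
In (net ∨ power) only power is left, so power = True.
In (net ∨ ¬power ∨ valve) only valve is left, so valve = True.
In (gpu ∨ lock) only lock is left, so lock = True.
In (gpu ∨ rain) only rain is left, so rain = True.
Set alarm = False.
Set cold = False.
All clauses satisfied.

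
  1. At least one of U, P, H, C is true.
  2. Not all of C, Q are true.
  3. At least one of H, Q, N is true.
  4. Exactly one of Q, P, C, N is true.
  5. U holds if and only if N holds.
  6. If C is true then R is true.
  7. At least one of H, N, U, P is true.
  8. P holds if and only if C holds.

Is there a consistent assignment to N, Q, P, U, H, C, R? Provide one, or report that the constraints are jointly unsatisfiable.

N: True, Q: False, P: False, U: True, H: False, C: False, R: True

  (1) {U, P, H, C}: 1 true — at least one ✓
  (2) {C, Q}: 0/2 true — not all ✓
  (3) {H, Q, N}: 1 true — at least one ✓
  (4) {Q, P, C, N}: 1 true — exactly one ✓
  (5) U=T, N=T — same ✓
  (6) C=F ⇒ R: vacuous ✓
  (7) {H, N, U, P}: 2 true — at least one ✓
  (8) P=F, C=F — same ✓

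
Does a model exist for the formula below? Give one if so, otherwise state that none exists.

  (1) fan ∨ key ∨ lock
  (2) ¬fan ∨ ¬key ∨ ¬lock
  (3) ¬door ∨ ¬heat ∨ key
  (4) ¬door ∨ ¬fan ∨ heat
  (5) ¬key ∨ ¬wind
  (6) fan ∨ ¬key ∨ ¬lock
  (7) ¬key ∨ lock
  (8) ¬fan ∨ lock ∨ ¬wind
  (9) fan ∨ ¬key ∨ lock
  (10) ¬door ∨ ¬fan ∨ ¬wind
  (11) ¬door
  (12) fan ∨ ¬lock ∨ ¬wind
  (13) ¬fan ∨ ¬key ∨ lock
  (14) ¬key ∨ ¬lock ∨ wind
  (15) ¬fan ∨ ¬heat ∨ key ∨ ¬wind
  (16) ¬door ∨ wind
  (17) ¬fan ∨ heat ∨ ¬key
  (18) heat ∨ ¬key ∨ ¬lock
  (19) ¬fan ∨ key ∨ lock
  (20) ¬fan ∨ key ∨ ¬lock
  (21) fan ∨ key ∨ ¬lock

Unsatisfiable — no assignment works.

Case lock = True:
  (¬door) forces door = False.
  If key = True:
    (¬fan ∨ ¬key ∨ ¬lock) forces fan = False.
    clause (fan ∨ ¬key ∨ ¬lock) is falsified.
  If key = False:
    (¬fan ∨ key ∨ ¬lock) forces fan = False.
    clause (fan ∨ key ∨ ¬lock) is falsified.
  Every sub-case reaches a contradiction.
Case lock = False:
  (¬key ∨ lock) forces key = False.
  (fan ∨ key ∨ lock) forces fan = True.
  Clause (¬fan ∨ key ∨ lock) is falsified — contradiction.
Both cases fail, so the formula is unsatisfiable.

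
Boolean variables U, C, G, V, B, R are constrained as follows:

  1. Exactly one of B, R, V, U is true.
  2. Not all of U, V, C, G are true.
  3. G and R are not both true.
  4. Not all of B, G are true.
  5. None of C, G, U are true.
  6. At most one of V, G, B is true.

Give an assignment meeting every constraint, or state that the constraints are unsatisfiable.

U=F; C=F; G=F; V=F; B=T; R=F

  (1) {B, R, V, U}: 1 true — exactly one ✓
  (2) {U, V, C, G}: 0/4 true — not all ✓
  (3) G=F, R=F — not both ✓
  (4) {B, G}: 1/2 true — not all ✓
  (5) {C, G, U}: 0 true — none ✓
  (6) {V, G, B}: 1 true — at most one ✓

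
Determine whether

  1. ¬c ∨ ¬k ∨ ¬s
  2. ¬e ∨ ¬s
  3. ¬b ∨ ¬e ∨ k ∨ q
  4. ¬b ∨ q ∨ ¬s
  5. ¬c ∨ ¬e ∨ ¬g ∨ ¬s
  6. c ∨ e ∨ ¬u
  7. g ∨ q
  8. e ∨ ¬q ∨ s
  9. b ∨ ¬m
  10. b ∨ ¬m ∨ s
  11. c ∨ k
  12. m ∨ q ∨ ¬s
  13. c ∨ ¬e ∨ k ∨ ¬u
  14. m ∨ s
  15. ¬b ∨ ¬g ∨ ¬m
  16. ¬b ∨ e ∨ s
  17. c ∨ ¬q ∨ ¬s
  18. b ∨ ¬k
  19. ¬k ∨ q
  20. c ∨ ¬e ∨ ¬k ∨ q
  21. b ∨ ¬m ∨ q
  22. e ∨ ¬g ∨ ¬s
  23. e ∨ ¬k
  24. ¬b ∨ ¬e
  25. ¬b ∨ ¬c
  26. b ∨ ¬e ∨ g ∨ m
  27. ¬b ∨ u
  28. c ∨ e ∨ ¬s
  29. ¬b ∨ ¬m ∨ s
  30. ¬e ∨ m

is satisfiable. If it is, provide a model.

Set g = False.
  then (g ∨ q) forces q = True.
Try s = False:
  (e ∨ ¬q ∨ s) forces e = True.
  (m ∨ s) forces m = True.
  (b ∨ ¬m) forces b = True.
  clause (¬b ∨ ¬e) is falsified — backtrack.
So s = True.
  then (¬e ∨ ¬s) forces e = False.
  then (c ∨ ¬q ∨ ¬s) forces c = True.
  then (e ∨ ¬k) forces k = False.
  then (¬b ∨ ¬c) forces b = False.
  then (b ∨ ¬m) forces m = False.
Set u = False.
All clauses satisfied.

g=F; s=T; b=F; c=T; k=F; e=F; q=T; u=F; m=F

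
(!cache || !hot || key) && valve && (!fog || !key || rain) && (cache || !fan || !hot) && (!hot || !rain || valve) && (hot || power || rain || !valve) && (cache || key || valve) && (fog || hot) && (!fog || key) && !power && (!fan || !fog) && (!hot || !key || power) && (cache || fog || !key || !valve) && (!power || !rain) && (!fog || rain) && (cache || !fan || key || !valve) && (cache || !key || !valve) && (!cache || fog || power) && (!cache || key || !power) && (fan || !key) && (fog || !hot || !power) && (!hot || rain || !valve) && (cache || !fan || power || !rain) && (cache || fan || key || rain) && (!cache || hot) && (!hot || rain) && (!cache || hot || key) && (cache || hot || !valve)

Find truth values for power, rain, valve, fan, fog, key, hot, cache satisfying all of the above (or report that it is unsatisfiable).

Unit clause (valve) forces valve = True.
Unit clause (!power) forces power = False.
Try rain = False:
  (hot || power || rain || !valve) forces hot = True.
  clause (!hot || rain || !valve) is falsified — backtrack.
So rain = True.
Try fan = True:
  (!fan || !fog) forces fog = False.
  (fog || hot) forces hot = True.
  (cache || !fan || !hot) forces cache = True.
  clause (!cache || fog || power) is falsified — backtrack.
So fan = False.
  then (fan || !key) forces key = False.
  then (!fog || key) forces fog = False.
  then (!cache || fog || power) forces cache = False.
  then (cache || hot || !valve) forces hot = True.
All clauses satisfied.

power=F, rain=T, valve=T, fan=F, fog=F, key=F, hot=T, cache=F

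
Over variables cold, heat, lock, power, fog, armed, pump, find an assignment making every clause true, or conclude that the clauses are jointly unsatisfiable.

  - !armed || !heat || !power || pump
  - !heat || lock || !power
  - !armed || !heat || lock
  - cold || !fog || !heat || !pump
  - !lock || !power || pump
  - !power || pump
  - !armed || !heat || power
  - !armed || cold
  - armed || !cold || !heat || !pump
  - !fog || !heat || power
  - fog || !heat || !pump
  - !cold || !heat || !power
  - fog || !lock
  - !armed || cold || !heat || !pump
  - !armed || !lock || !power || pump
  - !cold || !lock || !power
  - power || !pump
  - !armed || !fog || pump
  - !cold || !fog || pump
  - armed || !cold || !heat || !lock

cold = False; heat = False; lock = False; power = True; fog = False; armed = False; pump = True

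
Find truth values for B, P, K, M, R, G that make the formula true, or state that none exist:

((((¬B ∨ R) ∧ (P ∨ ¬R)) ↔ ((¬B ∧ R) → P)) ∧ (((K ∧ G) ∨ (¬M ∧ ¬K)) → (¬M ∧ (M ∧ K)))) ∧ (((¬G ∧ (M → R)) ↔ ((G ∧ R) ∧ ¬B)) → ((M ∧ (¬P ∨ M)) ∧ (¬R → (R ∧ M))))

B = True, P = True, K = True, M = True, R = True, G = False

  (((¬B ∨ R) ∧ (P ∨ ¬R)) ↔ ((¬B ∧ R) → P)) ∧ (((K ∧ G) ∨ (¬M ∧ ¬K)) → (¬M ∧ (M ∧ K))) = True
    ((¬B ∨ R) ∧ (P ∨ ¬R)) ↔ ((¬B ∧ R) → P) = True
      (¬B ∨ R) ∧ (P ∨ ¬R) = True
        ¬B ∨ R = True
          ¬B = False
        P ∨ ¬R = True
          ¬R = False
      (¬B ∧ R) → P = True
        ¬B ∧ R = False
          ¬B = False
    ((K ∧ G) ∨ (¬M ∧ ¬K)) → (¬M ∧ (M ∧ K)) = True
      (K ∧ G) ∨ (¬M ∧ ¬K) = False
        K ∧ G = False
        ¬M ∧ ¬K = False
          ¬M = False
          ¬K = False
      ¬M ∧ (M ∧ K) = False
        ¬M = False
        M ∧ K = True
  ((¬G ∧ (M → R)) ↔ ((G ∧ R) ∧ ¬B)) → ((M ∧ (¬P ∨ M)) ∧ (¬R → (R ∧ M))) = True
    (¬G ∧ (M → R)) ↔ ((G ∧ R) ∧ ¬B) = False
      ¬G ∧ (M → R) = True
        ¬G = True
        M → R = True
      (G ∧ R) ∧ ¬B = False
        G ∧ R = False
        ¬B = False
    (M ∧ (¬P ∨ M)) ∧ (¬R → (R ∧ M)) = True
      M ∧ (¬P ∨ M) = True
        ¬P ∨ M = True
          ¬P = False
      ¬R → (R ∧ M) = True
        ¬R = False
        R ∧ M = True
Both conjuncts True, so the formula holds.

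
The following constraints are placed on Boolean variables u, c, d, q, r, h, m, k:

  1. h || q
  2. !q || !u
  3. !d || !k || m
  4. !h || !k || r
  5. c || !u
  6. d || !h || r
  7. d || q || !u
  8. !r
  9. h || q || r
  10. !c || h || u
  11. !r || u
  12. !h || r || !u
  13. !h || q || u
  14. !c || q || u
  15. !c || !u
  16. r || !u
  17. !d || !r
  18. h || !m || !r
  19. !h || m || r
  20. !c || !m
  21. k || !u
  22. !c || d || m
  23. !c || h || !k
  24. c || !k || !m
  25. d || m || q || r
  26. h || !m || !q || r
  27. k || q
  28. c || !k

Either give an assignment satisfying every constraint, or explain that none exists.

Unit clause (!r) forces r = False.
In (r || !u) only !u is left, so u = False.
Set c = False.
  then (c || !k) forces k = False.
  then (k || q) forces q = True.
Set d = False.
  then (d || !h || r) forces h = False.
  then (h || !m || !q || r) forces m = False.
All clauses satisfied.

u: False, c: False, d: False, q: True, r: False, h: False, m: False, k: False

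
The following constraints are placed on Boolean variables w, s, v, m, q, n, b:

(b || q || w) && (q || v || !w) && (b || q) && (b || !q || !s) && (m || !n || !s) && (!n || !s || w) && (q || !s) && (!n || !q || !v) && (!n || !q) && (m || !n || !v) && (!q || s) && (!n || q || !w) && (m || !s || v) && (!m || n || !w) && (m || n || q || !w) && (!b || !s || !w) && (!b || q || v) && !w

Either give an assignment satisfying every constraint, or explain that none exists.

w = False; s = False; v = True; m = True; q = False; n = True; b = True

Unit clause (!w) forces w = False.
Set s = False.
  then (!q || s) forces q = False.
  then (b || q || w) forces b = True.
  then (!b || q || v) forces v = True.
Set m = True.
Set n = True.
All clauses satisfied.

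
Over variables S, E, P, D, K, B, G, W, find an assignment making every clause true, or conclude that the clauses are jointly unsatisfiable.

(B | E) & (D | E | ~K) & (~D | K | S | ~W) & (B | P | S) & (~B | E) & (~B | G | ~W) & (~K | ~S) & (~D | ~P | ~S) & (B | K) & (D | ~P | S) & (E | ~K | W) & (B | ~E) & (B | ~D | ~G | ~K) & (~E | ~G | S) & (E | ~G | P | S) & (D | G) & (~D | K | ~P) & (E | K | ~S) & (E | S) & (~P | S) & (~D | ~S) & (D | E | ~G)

Set S = True.
  then (~K | ~S) forces K = False.
  then (B | K) forces B = True.
  then (E | K | ~S) forces E = True.
  then (~D | ~S) forces D = False.
  then (D | G) forces G = True.
Set P = False.
Set W = False.
All clauses satisfied.

S = True, E = True, P = False, D = False, K = False, B = True, G = True, W = False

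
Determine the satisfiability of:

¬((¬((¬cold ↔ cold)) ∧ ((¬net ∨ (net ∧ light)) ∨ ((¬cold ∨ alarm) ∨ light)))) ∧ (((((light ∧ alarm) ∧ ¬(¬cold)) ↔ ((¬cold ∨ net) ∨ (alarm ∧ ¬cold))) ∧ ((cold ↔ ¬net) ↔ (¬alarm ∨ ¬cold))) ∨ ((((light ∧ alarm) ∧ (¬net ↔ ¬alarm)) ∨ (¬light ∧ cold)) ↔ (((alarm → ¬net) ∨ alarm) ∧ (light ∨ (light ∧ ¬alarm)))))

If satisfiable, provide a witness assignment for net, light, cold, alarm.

No satisfying assignment exists.

Case cold = True: the formula simplifies to ¬(((¬net ∨ (net ∧ light)) ∨ (alarm ∨ light))) ∧ ((((light ∧ alarm) ↔ net) ∧ (¬net ↔ ¬alarm)) ∨ ((((light ∧ alarm) ∧ (¬net ↔ ¬alarm)) ∨ ¬light) ↔ (((alarm → ¬net) ∨ alarm) ∧ (light ∨ (light ∧ ¬alarm))))).
  light = True: the conjunct ¬(((¬net ∨ (net ∧ light)) ∨ (alarm ∨ light))) becomes ¬(((¬net ∨ net) ∨ True)) = False.
  light = False: simplifies to ¬((¬net ∨ alarm)) ∧ (¬net ∧ (¬net ↔ ¬alarm)).
    net = True: the conjunct ¬net is False.
    net = False: the conjunct ¬((¬net ∨ alarm)) becomes ¬((True ∨ alarm)) = False.
Case cold = False: the conjunct ¬((¬((¬cold ↔ cold)) ∧ ((¬net ∨ (net ∧ light)) ∨ ((¬cold ∨ alarm) ∨ light)))) becomes ¬((True ∧ True)) = False.
Both cases fail — unsatisfiable.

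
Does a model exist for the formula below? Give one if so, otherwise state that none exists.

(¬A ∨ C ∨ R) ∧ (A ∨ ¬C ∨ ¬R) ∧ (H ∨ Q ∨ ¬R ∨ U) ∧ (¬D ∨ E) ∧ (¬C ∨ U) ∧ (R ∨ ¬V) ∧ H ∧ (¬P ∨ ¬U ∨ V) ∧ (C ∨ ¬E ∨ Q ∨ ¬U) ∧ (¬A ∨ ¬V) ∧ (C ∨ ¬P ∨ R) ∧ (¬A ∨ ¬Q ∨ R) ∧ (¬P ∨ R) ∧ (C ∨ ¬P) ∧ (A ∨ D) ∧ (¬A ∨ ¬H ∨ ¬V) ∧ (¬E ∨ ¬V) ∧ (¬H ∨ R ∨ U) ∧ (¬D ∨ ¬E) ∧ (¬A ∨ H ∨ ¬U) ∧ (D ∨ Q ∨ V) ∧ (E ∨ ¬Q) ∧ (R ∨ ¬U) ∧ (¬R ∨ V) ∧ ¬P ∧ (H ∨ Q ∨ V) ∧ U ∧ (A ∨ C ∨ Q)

Case D = True:
  (¬D ∨ E) forces E = True.
  Clause (¬D ∨ ¬E) is falsified — contradiction.
Case D = False:
  (H) forces H = True.
  (A ∨ D) forces A = True.
  (¬A ∨ ¬V) forces V = False.
  (D ∨ Q ∨ V) forces Q = True.
  (¬A ∨ ¬Q ∨ R) forces R = True.
  Clause (¬R ∨ V) is falsified — contradiction.
Both cases fail, so the formula is unsatisfiable.

No satisfying assignment exists.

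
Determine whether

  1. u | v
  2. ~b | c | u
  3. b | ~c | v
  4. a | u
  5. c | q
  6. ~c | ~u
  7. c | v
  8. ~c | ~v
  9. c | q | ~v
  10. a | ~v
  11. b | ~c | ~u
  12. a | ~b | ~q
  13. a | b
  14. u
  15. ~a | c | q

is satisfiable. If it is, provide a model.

Unit clause (u) forces u = True.
In (~c | ~u) only ~c is left, so c = False.
In (c | v) only v is left, so v = True.
In (c | q | ~v) only q is left, so q = True.
In (a | ~v) only a is left, so a = True.
Set b = True.
All clauses satisfied.

q: True; a: True; u: True; c: False; v: True; b: True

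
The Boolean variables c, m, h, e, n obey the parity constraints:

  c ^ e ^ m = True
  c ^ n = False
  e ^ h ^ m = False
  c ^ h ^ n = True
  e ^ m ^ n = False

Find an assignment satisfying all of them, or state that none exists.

UNSATISFIABLE

Adding constraints 1, 2, 5 mod 2: every variable appears an even number of times on the left, so the left side is 0.
But the right sides sum to 1 (mod 2). 0 ≠ 1 — the system is inconsistent.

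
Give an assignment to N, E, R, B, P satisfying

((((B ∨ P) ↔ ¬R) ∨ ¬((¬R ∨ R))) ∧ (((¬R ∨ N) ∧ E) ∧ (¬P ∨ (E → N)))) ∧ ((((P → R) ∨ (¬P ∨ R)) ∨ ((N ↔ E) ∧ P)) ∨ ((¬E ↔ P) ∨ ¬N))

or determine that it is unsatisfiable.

N = False; E = True; R = False; B = True; P = False

  (((B ∨ P) ↔ ¬R) ∨ ¬((¬R ∨ R))) ∧ (((¬R ∨ N) ∧ E) ∧ (¬P ∨ (E → N))) = True
    ((B ∨ P) ↔ ¬R) ∨ ¬((¬R ∨ R)) = True
      (B ∨ P) ↔ ¬R = True
        B ∨ P = True
        ¬R = True
      ¬((¬R ∨ R)) = False
        ¬R ∨ R = True
          ¬R = True
    ((¬R ∨ N) ∧ E) ∧ (¬P ∨ (E → N)) = True
      (¬R ∨ N) ∧ E = True
        ¬R ∨ N = True
          ¬R = True
      ¬P ∨ (E → N) = True
        ¬P = True
        E → N = False
  (((P → R) ∨ (¬P ∨ R)) ∨ ((N ↔ E) ∧ P)) ∨ ((¬E ↔ P) ∨ ¬N) = True
    ((P → R) ∨ (¬P ∨ R)) ∨ ((N ↔ E) ∧ P) = True
      (P → R) ∨ (¬P ∨ R) = True
        P → R = True
        ¬P ∨ R = True
          ¬P = True
      (N ↔ E) ∧ P = False
        N ↔ E = False
    (¬E ↔ P) ∨ ¬N = True
      ¬E ↔ P = True
        ¬E = False
      ¬N = True
Both conjuncts True, so the formula holds.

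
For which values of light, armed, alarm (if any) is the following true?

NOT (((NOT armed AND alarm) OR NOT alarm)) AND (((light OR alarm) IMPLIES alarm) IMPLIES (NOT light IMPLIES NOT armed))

light=T; armed=T; alarm=T

  NOT (((NOT armed AND alarm) OR NOT alarm)) = True
    (NOT armed AND alarm) OR NOT alarm = False
      NOT armed AND alarm = False
        NOT armed = False
      NOT alarm = False
  ((light OR alarm) IMPLIES alarm) IMPLIES (NOT light IMPLIES NOT armed) = True
    (light OR alarm) IMPLIES alarm = True
      light OR alarm = True
    NOT light IMPLIES NOT armed = True
      NOT light = False
      NOT armed = False
Both conjuncts True, so the formula holds.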